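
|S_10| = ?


|S_n| = n! (number of permutations of n symbols)
|S_10| = 10! = 3628800

|S_10| = 3628800


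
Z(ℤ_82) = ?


Z(G) = {g ∈ G | gx = xg for all x ∈ G}
ℤ_82 is abelian, so Z(G) = G

Z(ℤ_82) = ℤ_82


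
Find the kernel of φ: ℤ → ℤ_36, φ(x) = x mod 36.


Kernel = preimage of identity
ker(φ) = {x ∈ ℤ : x ≡ 0 (mod 36)} = 36ℤ = {0, ±36, ±72, ...}

ker(φ) = 36ℤ


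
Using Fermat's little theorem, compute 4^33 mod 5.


Fermat's little theorem: if p is prime and gcd(a,p)=1, then a^(p-1) ≡ 1 (mod p)
p = 5 is prime, gcd(4,5) = 1
Reduce exponent: 33 mod 4 = 1
So 4^33 ≡ 4^1 (mod 5)
4^1 mod 5 = 4

4^33 ≡ 4 (mod 5)


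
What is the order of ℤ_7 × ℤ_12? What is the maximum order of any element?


|ℤ_7 × ℤ_12| = 7 × 12 = 84
Max element order = lcm(7,12) = 84
Cyclic? Yes (gcd=1)

|ℤ_7×ℤ_12| = 84, max element order = 84


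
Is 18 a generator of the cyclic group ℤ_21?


g generates ℤ_n iff gcd(g, n) = 1
gcd(18, 21) = 3
Since gcd = 3 ≠ 1, ⟨18⟩ has order 7 < 21, so 18 is not a generator.

No, 18 does not generate ℤ_21


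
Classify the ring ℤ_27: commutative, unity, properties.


ℤ_27 is a commutative ring with unity 1; 27 = 3×9 is composite, so 3·9 ≡ 0 gives zero divisors (not an integral domain)
Commutative: Yes
Integral domain: No
Has unity: Yes

ℤ_27: Commutative=Yes, Unity=Yes


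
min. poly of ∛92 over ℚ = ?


∛92 satisfies x³ - 92 = 0, irreducible over ℚ (no rational root; 92 is not a perfect cube)

Minimal polynomial: x³ - 92


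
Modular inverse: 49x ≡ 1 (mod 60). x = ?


Use the extended Euclidean algorithm to write 1 = 49·s + 60·t; then s mod 60 is the inverse.
Euclidean algorithm:
  49 = 0·60 + 49
  60 = 1·49 + 11
  49 = 4·11 + 5
  11 = 2·5 + 1
  5 = 5·1 + 0
gcd(49,60) = 1
Back-substitution gives: 49·(-11) + 60·(9) = 1
So 49⁻¹ ≡ -11 ≡ 49 (mod 60)
Check: 49 × 49 = 2401 ≡ 1 (mod 60) ✓

49⁻¹ ≡ 49 (mod 60)


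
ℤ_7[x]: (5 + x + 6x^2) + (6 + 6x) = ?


Add coefficients mod 7:
x^0: 5 + 6 = 4 (mod 7)
x^1: 1 + 6 = 0 (mod 7)
x^2: 6 + 0 = 6 (mod 7)
Result: 4 + 6x^2

f + g = 4 + 6x^2


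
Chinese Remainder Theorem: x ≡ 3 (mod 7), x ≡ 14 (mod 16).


m₁ = 7, m₂ = 16, gcd = 1, so CRT applies. M = m₁·m₂ = 112
Let M₁ = M/m₁ = 16, M₂ = M/m₂ = 7
Find y₁ ≡ M₁⁻¹ (mod m₁): 16⁻¹ ≡ 4 (mod 7)
Find y₂ ≡ M₂⁻¹ (mod m₂): 7⁻¹ ≡ 7 (mod 16)
x = a₁·M₁·y₁ + a₂·M₂·y₂ = 3·16·4 + 14·7·7 = 878
Reduce mod 112: x ≡ 94
Check: 94 mod 7 = 3 ✓, 94 mod 16 = 14 ✓

x ≡ 94 (mod 112)


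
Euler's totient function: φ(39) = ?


Factor n: 39 = 3 × 13
φ(n) = n · ∏(1 - 1/p) over distinct primes p | n
φ(39) = 39 · (1 - 1/3) · (1 - 1/13) = 24

φ(39) = 24


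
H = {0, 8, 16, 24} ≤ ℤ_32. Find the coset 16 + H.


16 + H = {16 + h (mod 32) : h ∈ H}
16+0=16, 16+8=24, 16+16=0, 16+24=8
16 + H = {0, 8, 16, 24} = 0 + H

16 + H = {0, 8, 16, 24}


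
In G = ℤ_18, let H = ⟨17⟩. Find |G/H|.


|⟨17⟩| = n / gcd(17, 18) = 18 / 1 = 18
H is normal (ℤ_18 is abelian).
|G/H| = |G| / |H| = 18 / 18 = 1

|G/H| = 1


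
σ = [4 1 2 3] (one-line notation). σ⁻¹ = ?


To find σ⁻¹, swap domain and range:
σ(1) = 4 → σ⁻¹(4) = 1
σ(2) = 1 → σ⁻¹(1) = 2
σ(3) = 2 → σ⁻¹(2) = 3
σ(4) = 3 → σ⁻¹(3) = 4

σ⁻¹ = [2 3 4 1]


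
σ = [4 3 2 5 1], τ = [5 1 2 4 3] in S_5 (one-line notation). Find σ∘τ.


σ∘τ: apply τ first, then σ
1 →τ 5 →σ 1
2 →τ 1 →σ 4
3 →τ 2 →σ 3
4 →τ 4 →σ 5
5 →τ 3 →σ 2

σ∘τ = [1 4 3 5 2]


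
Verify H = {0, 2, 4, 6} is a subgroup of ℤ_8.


Subgroup test for H = {0, 2, 4, 6} in (ℤ_8, +):
(1) 0 ∈ H? Yes
(2) Closure: for all a,b ∈ H, (a+b) mod 8 ∈ H? Yes
(3) Inverses: for all a ∈ H, -a mod 8 ∈ H? Yes

Yes, H is a subgroup of ℤ_8


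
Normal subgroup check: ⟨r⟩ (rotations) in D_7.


H = ⟨r⟩ (rotations) in D_7
The rotation subgroup ⟨r⟩ has index 2 in D_7, so it is normal

Yes, normal subgroup


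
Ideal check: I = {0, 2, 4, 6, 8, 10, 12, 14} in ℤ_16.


Check ideal conditions for I = {0, 2, 4, 6, 8, 10, 12, 14} in ℤ_16:
(1) I is an additive subgroup? Yes
(2) For r ∈ ℤ_16 and a ∈ I: r·a ∈ I? Yes

Yes, I is an ideal of ℤ_16


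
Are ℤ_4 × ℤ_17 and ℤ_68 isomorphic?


Comparing ℤ_4 × ℤ_17 and ℤ_68:
gcd(4,17) = 1, so ℤ_4 × ℤ_17 ≅ ℤ_68 (CRT)

Yes, ℤ_4 × ℤ_17 ≅ ℤ_68


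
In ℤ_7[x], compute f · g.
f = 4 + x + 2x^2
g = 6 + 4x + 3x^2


Expand and collect like terms; reduce coefficients mod 7:
x^0: 4·6 = 24 ≡ 3 (mod 7)
x^1: 4·4 + 1·6 = 22 ≡ 1 (mod 7)
x^2: 4·3 + 1·4 + 2·6 = 28 ≡ 0 (mod 7)
x^3: 1·3 + 2·4 = 11 ≡ 4 (mod 7)
x^4: 2·3 = 6 ≡ 6 (mod 7)
Result: 3 + x + 4x^3 + 6x^4

f · g = 3 + x + 4x^3 + 6x^4


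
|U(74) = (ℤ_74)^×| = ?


U(n) is the group of units mod n; |U(n)| = φ(n)
|U(74)| = φ(74) = 36

|U(74) = (ℤ_74)^×| = 36


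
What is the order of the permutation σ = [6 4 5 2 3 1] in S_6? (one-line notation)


Cycle decomposition: (1 6) (2 4) (3 5)
Cycle lengths: 2, 2, 2
Order = lcm(2, 2, 2) = 2

ord(σ) = 2


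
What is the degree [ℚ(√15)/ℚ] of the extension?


√15 has minimal polynomial x² - 15 (irreducible over ℚ since 15 is squarefree)

[ℚ(√15)/ℚ] = 2


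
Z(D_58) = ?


Z(G) = {g ∈ G | gx = xg for all x ∈ G}
For even n, Z(D_n) = {e, r^(n/2)}: the 180° rotation r^29 commutes with every reflection and rotation

Z(D_58) = {e, r^29}


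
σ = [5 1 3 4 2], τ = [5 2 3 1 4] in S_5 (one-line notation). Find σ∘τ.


σ∘τ: apply τ first, then σ
1 →τ 5 →σ 2
2 →τ 2 →σ 1
3 →τ 3 →σ 3
4 →τ 1 →σ 5
5 →τ 4 →σ 4

σ∘τ = [2 1 3 5 4]


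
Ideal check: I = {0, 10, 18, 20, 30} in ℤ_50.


Check ideal conditions for I = {0, 10, 18, 20, 30} in ℤ_50:
(1) I is an additive subgroup? No
(2) For r ∈ ℤ_50 and a ∈ I: r·a ∈ I? No  [counterexample: r=2, a=18, r·a mod 50 = 36 ∉ I]

No, I is not an ideal of ℤ_50


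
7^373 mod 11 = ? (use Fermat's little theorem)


Fermat's little theorem: if p is prime and gcd(a,p)=1, then a^(p-1) ≡ 1 (mod p)
p = 11 is prime, gcd(7,11) = 1
Reduce exponent: 373 mod 10 = 3
So 7^373 ≡ 7^3 (mod 11)
7^3 mod 11 = 2

7^373 ≡ 2 (mod 11)


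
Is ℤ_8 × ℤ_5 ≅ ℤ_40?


Comparing ℤ_8 × ℤ_5 and ℤ_40:
gcd(8,5) = 1, so ℤ_8 × ℤ_5 ≅ ℤ_40 (CRT)

Yes, ℤ_8 × ℤ_5 ≅ ℤ_40


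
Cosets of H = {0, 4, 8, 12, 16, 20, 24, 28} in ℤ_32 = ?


H = {0, 4, 8, 12, 16, 20, 24, 28}, |H| = 8
Number of cosets = |G|/|H| = 32/8 = 4
0 + H = {0, 4, 8, 12, 16, 20, 24, 28}
1 + H = {1, 5, 9, 13, 17, 21, 25, 29}
2 + H = {2, 6, 10, 14, 18, 22, 26, 30}
3 + H = {3, 7, 11, 15, 19, 23, 27, 31}

Cosets: 0+H={0,4,8,12,16,20,24,28}; 1+H={1,5,9,13,17,21,25,29}; 2+H={2,6,10,14,18,22,26,30}; 3+H={3,7,11,15,19,23,27,31}


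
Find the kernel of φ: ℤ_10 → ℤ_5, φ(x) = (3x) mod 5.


Kernel = preimage of identity
ker(φ) = {x ∈ ℤ_10 : 3x ≡ 0 (mod 5)}. Since 5 | 10, φ is well-defined. The kernel is the cyclic subgroup ⟨5⟩ of ℤ_10 (order 2), i.e. {0, 5}

ker(φ) = {0, 5}


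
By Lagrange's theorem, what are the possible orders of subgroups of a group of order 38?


Lagrange's theorem: |H| divides |G|
|G| = 38
Divisors of 38: 1, 2, 19, 38

Possible subgroup orders: {1, 2, 19, 38}


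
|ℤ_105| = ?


ℤ_n has n elements.

|ℤ_105| = 105


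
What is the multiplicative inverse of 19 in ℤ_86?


Use the extended Euclidean algorithm to write 1 = 19·s + 86·t; then s mod 86 is the inverse.
Euclidean algorithm:
  19 = 0·86 + 19
  86 = 4·19 + 10
  19 = 1·10 + 9
  10 = 1·9 + 1
  9 = 9·1 + 0
gcd(19,86) = 1
Back-substitution gives: 19·(-9) + 86·(2) = 1
So 19⁻¹ ≡ -9 ≡ 77 (mod 86)
Check: 19 × 77 = 1463 ≡ 1 (mod 86) ✓

19⁻¹ ≡ 77 (mod 86)


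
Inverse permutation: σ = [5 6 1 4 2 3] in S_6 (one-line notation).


To find σ⁻¹, swap domain and range:
σ(1) = 5 → σ⁻¹(5) = 1
σ(2) = 6 → σ⁻¹(6) = 2
σ(3) = 1 → σ⁻¹(1) = 3
σ(4) = 4 → σ⁻¹(4) = 4
σ(5) = 2 → σ⁻¹(2) = 5
σ(6) = 3 → σ⁻¹(3) = 6

σ⁻¹ = [3 5 6 4 1 2]


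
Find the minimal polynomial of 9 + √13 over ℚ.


Let α = 9 + √13. Then α - 9 = √13, so (α - 9)² = 13, giving α² - 18α + 68 = 0. Degree 2 and α ∉ ℚ, so this is the minimal polynomial.

Minimal polynomial: x² - 18x + 68


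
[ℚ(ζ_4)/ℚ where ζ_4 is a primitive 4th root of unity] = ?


[ℚ(ζ_n):ℚ] = deg Φ_n(x) = φ(n). Here φ(4) = 2

[ℚ(ζ_4)/ℚ where ζ_4 is a primitive 4th root of unity] = 2


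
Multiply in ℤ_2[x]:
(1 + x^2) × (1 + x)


Expand and collect like terms; reduce coefficients mod 2:
x^0: 1·1 = 1 ≡ 1 (mod 2)
x^1: 1·1 + 0·1 = 1 ≡ 1 (mod 2)
x^2: 0·1 + 1·1 = 1 ≡ 1 (mod 2)
x^3: 1·1 = 1 ≡ 1 (mod 2)
Result: 1 + x + x^2 + x^3

f · g = 1 + x + x^2 + x^3


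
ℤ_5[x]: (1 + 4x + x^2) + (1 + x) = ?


Add coefficients mod 5:
x^0: 1 + 1 = 2 (mod 5)
x^1: 4 + 1 = 0 (mod 5)
x^2: 1 + 0 = 1 (mod 5)
Result: 2 + x^2

f + g = 2 + x^2


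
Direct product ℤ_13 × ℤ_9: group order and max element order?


|ℤ_13 × ℤ_9| = 13 × 9 = 117
Max element order = lcm(13,9) = 117
Cyclic? Yes (gcd=1)

|ℤ_13×ℤ_9| = 117, max element order = 117


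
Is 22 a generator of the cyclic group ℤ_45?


g generates ℤ_n iff gcd(g, n) = 1
gcd(22, 45) = 1
Since gcd = 1, 22 is a generator.

Yes, 22 generates ℤ_45


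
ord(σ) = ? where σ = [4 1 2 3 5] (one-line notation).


Cycle decomposition: (1 4 3 2)
Cycle lengths: 4
Order = lcm(4) = 4

ord(σ) = 4


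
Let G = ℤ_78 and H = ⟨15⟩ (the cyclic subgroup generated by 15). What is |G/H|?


|⟨15⟩| = n / gcd(15, 78) = 78 / 3 = 26
H is normal (ℤ_78 is abelian).
|G/H| = |G| / |H| = 78 / 26 = 3

|G/H| = 3


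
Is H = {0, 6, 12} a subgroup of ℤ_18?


Subgroup test for H = {0, 6, 12} in (ℤ_18, +):
(1) 0 ∈ H? Yes
(2) Closure: for all a,b ∈ H, (a+b) mod 18 ∈ H? Yes
(3) Inverses: for all a ∈ H, -a mod 18 ∈ H? Yes

Yes, H is a subgroup of ℤ_18


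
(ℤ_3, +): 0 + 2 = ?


Operation: addition mod 3
0 + 2 = (a + b) mod 3 with a = 0, b = 2

0 + 2 = 2


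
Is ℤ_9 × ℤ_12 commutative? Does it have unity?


Direct product ring; commutative with unity (1,1); but (1,0)·(0,1) = (0,0) gives zero divisors, so not an integral domain
Commutative: Yes
Integral domain: No
Has unity: Yes

ℤ_9 × ℤ_12: Commutative=Yes, Unity=Yes


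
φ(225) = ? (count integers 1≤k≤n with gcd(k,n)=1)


Factor n: 225 = 3^2 × 5^2
φ(n) = n · ∏(1 - 1/p) over distinct primes p | n
φ(225) = 225 · (1 - 1/3) · (1 - 1/5) = 120

φ(225) = 120


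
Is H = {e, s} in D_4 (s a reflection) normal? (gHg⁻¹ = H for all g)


H = {e, s} in D_4 (s a reflection)
r·s·r⁻¹ = sr⁻² ≠ s for n ≥ 3, so {e, s} is not closed under conjugation

No, not a normal subgroup


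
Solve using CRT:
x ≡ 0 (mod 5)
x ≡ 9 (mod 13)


m₁ = 5, m₂ = 13, gcd = 1, so CRT applies. M = m₁·m₂ = 65
Let M₁ = M/m₁ = 13, M₂ = M/m₂ = 5
Find y₁ ≡ M₁⁻¹ (mod m₁): 13⁻¹ ≡ 2 (mod 5)
Find y₂ ≡ M₂⁻¹ (mod m₂): 5⁻¹ ≡ 8 (mod 13)
x = a₁·M₁·y₁ + a₂·M₂·y₂ = 0·13·2 + 9·5·8 = 360
Reduce mod 65: x ≡ 35
Check: 35 mod 5 = 0 ✓, 35 mod 13 = 9 ✓

x ≡ 35 (mod 65)


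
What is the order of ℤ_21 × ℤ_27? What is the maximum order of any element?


|ℤ_21 × ℤ_27| = 21 × 27 = 567
Max element order = lcm(21,27) = 189
Cyclic? No (gcd=3)

|ℤ_21×ℤ_27| = 567, max element order = 189


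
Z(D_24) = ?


Z(G) = {g ∈ G | gx = xg for all x ∈ G}
For even n, Z(D_n) = {e, r^(n/2)}: the 180° rotation r^12 commutes with every reflection and rotation

Z(D_24) = {e, r^12}


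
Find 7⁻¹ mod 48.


Use the extended Euclidean algorithm to write 1 = 7·s + 48·t; then s mod 48 is the inverse.
Euclidean algorithm:
  7 = 0·48 + 7
  48 = 6·7 + 6
  7 = 1·6 + 1
  6 = 6·1 + 0
gcd(7,48) = 1
Back-substitution gives: 7·(7) + 48·(-1) = 1
So 7⁻¹ ≡ 7 ≡ 7 (mod 48)
Check: 7 × 7 = 49 ≡ 1 (mod 48) ✓

7⁻¹ ≡ 7 (mod 48)


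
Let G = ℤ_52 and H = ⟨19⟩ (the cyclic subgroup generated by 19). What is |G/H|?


|⟨19⟩| = n / gcd(19, 52) = 52 / 1 = 52
H is normal (ℤ_52 is abelian).
|G/H| = |G| / |H| = 52 / 52 = 1

|G/H| = 1


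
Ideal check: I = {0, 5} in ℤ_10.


Check ideal conditions for I = {0, 5} in ℤ_10:
(1) I is an additive subgroup? Yes
(2) For r ∈ ℤ_10 and a ∈ I: r·a ∈ I? Yes

Yes, I is an ideal of ℤ_10


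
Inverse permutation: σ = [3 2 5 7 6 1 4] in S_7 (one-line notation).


To find σ⁻¹, swap domain and range:
σ(1) = 3 → σ⁻¹(3) = 1
σ(2) = 2 → σ⁻¹(2) = 2
σ(3) = 5 → σ⁻¹(5) = 3
σ(4) = 7 → σ⁻¹(7) = 4
σ(5) = 6 → σ⁻¹(6) = 5
σ(6) = 1 → σ⁻¹(1) = 6
σ(7) = 4 → σ⁻¹(4) = 7

σ⁻¹ = [6 2 1 7 3 5 4]


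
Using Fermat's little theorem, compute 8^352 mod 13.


Fermat's little theorem: if p is prime and gcd(a,p)=1, then a^(p-1) ≡ 1 (mod p)
p = 13 is prime, gcd(8,13) = 1
Reduce exponent: 352 mod 12 = 4
So 8^352 ≡ 8^4 (mod 13)
8^4 mod 13 = 1

8^352 ≡ 1 (mod 13)


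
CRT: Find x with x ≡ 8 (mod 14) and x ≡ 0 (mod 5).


m₁ = 14, m₂ = 5, gcd = 1, so CRT applies. M = m₁·m₂ = 70
Let M₁ = M/m₁ = 5, M₂ = M/m₂ = 14
Find y₁ ≡ M₁⁻¹ (mod m₁): 5⁻¹ ≡ 3 (mod 14)
Find y₂ ≡ M₂⁻¹ (mod m₂): 14⁻¹ ≡ 4 (mod 5)
x = a₁·M₁·y₁ + a₂·M₂·y₂ = 8·5·3 + 0·14·4 = 120
Reduce mod 70: x ≡ 50
Check: 50 mod 14 = 8 ✓, 50 mod 5 = 0 ✓

x ≡ 50 (mod 70)


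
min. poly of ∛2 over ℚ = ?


∛2 satisfies x³ - 2 = 0, irreducible over ℚ (no rational root; 2 is not a perfect cube)

Minimal polynomial: x³ - 2


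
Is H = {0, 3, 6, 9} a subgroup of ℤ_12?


Subgroup test for H = {0, 3, 6, 9} in (ℤ_12, +):
(1) 0 ∈ H? Yes
(2) Closure: for all a,b ∈ H, (a+b) mod 12 ∈ H? Yes
(3) Inverses: for all a ∈ H, -a mod 12 ∈ H? Yes

Yes, H is a subgroup of ℤ_12


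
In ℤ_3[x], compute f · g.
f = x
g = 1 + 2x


Expand and collect like terms; reduce coefficients mod 3:
x^0: 0·1 = 0 ≡ 0 (mod 3)
x^1: 0·2 + 1·1 = 1 ≡ 1 (mod 3)
x^2: 1·2 = 2 ≡ 2 (mod 3)
Result: x + 2x^2

f · g = x + 2x^2


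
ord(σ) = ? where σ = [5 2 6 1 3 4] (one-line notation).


Cycle decomposition: (1 5 3 6 4)
Cycle lengths: 5
Order = lcm(5) = 5

ord(σ) = 5


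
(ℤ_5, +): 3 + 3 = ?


Operation: addition mod 5
3 + 3 = (a + b) mod 5 with a = 3, b = 3

3 + 3 = 1


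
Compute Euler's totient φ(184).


Factor n: 184 = 2^3 × 23
φ(n) = n · ∏(1 - 1/p) over distinct primes p | n
φ(184) = 184 · (1 - 1/2) · (1 - 1/23) = 88

φ(184) = 88


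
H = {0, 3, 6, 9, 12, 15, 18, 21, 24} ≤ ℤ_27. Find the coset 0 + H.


0 + H = {0 + h (mod 27) : h ∈ H}
0+0=0, 0+3=3, 0+6=6, 0+9=9, 0+12=12, 0+15=15, 0+18=18, 0+21=21, 0+24=24

0 + H = {0, 3, 6, 9, 12, 15, 18, 21, 24}


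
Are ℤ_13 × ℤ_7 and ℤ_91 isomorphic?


Comparing ℤ_13 × ℤ_7 and ℤ_91:
gcd(13,7) = 1, so ℤ_13 × ℤ_7 ≅ ℤ_91 (CRT)

Yes, ℤ_13 × ℤ_7 ≅ ℤ_91


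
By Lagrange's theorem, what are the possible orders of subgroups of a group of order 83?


Lagrange's theorem: |H| divides |G|
|G| = 83
Divisors of 83: 1, 83

Possible subgroup orders: {1, 83}


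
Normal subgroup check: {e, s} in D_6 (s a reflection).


H = {e, s} in D_6 (s a reflection)
r·s·r⁻¹ = sr⁻² ≠ s for n ≥ 3, so {e, s} is not closed under conjugation

No, not a normal subgroup


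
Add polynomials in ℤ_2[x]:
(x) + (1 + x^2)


Add coefficients mod 2:
x^0: 0 + 1 = 1 (mod 2)
x^1: 1 + 0 = 1 (mod 2)
x^2: 0 + 1 = 1 (mod 2)
Result: 1 + x + x^2

f + g = 1 + x + x^2


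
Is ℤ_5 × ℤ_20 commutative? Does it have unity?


Direct product ring; commutative with unity (1,1); but (1,0)·(0,1) = (0,0) gives zero divisors, so not an integral domain
Commutative: Yes
Integral domain: No
Has unity: Yes

ℤ_5 × ℤ_20: Commutative=Yes, Unity=Yes


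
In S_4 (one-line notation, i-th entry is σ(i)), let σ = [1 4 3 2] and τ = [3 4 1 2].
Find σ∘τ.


σ∘τ: apply τ first, then σ
1 →τ 3 →σ 3
2 →τ 4 →σ 2
3 →τ 1 →σ 1
4 →τ 2 →σ 4

σ∘τ = [3 2 1 4]


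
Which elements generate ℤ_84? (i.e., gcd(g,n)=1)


g generates ℤ_n iff gcd(g,n) = 1
Prime factors of 84: 2, 3, 7
Generators are g ∈ {1,...,83} not divisible by any of these primes.
Generators: {1, 5, 11, 13, 17, 19, 23, 25, 29, 31, 37, 41, 43, 47, 53, 55, 59, 61, 65, 67, 71, 73, 79, 83}
Number of generators = φ(84) = 24

Generators of ℤ_84 = {1, 5, 11, 13, 17, 19, 23, 25, 29, 31, 37, 41, 43, 47, 53, 55, 59, 61, 65, 67, 71, 73, 79, 83}


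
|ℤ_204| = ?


ℤ_n has n elements.

|ℤ_204| = 204


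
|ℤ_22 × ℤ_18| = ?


|A × B| = |A| · |B|
|ℤ_22 × ℤ_18| = 22 × 18 = 396

|ℤ_22 × ℤ_18| = 396


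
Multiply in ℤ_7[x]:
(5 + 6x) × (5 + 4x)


Expand and collect like terms; reduce coefficients mod 7:
x^0: 5·5 = 25 ≡ 4 (mod 7)
x^1: 5·4 + 6·5 = 50 ≡ 1 (mod 7)
x^2: 6·4 = 24 ≡ 3 (mod 7)
Result: 4 + x + 3x^2

f · g = 4 + x + 3x^2


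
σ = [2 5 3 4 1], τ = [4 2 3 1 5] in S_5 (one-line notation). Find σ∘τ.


σ∘τ: apply τ first, then σ
1 →τ 4 →σ 4
2 →τ 2 →σ 5
3 →τ 3 →σ 3
4 →τ 1 →σ 2
5 →τ 5 →σ 1

σ∘τ = [4 5 3 2 1]


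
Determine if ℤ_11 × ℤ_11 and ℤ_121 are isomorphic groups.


Comparing ℤ_11 × ℤ_11 and ℤ_121:
gcd(11,11) = 11 ≠ 1. Max element order in ℤ_11×ℤ_11 is lcm(11,11) = 11 < 121, so it has no element of order 121

No, ℤ_11 × ℤ_11 ≇ ℤ_121


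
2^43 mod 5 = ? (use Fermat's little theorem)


Fermat's little theorem: if p is prime and gcd(a,p)=1, then a^(p-1) ≡ 1 (mod p)
p = 5 is prime, gcd(2,5) = 1
Reduce exponent: 43 mod 4 = 3
So 2^43 ≡ 2^3 (mod 5)
2^3 mod 5 = 3

2^43 ≡ 3 (mod 5)


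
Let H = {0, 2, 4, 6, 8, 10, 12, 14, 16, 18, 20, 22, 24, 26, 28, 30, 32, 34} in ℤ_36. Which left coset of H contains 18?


18 + H = {18 + h (mod 36) : h ∈ H}
18+0=18, 18+2=20, 18+4=22, 18+6=24, 18+8=26, 18+10=28, 18+12=30, 18+14=32, 18+16=34, 18+18=0, 18+20=2, 18+22=4, 18+24=6, 18+26=8, 18+28=10, 18+30=12, 18+32=14, 18+34=16
18 + H = {0, 2, 4, 6, 8, 10, 12, 14, 16, 18, 20, 22, 24, 26, 28, 30, 32, 34} = 0 + H

18 + H = {0, 2, 4, 6, 8, 10, 12, 14, 16, 18, 20, 22, 24, 26, 28, 30, 32, 34}


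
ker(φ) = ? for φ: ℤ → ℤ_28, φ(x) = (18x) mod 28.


Kernel = preimage of identity
ker(φ) = {x ∈ ℤ : 18x ≡ 0 (mod 28)}. gcd(18,28) = 2, so 18x ≡ 0 (mod 28) ⟺ x ≡ 0 (mod 28/2 = 14). Hence ker(φ) = 14ℤ

ker(φ) = 14ℤ


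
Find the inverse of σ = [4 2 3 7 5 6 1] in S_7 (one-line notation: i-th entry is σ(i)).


To find σ⁻¹, swap domain and range:
σ(1) = 4 → σ⁻¹(4) = 1
σ(2) = 2 → σ⁻¹(2) = 2
σ(3) = 3 → σ⁻¹(3) = 3
σ(4) = 7 → σ⁻¹(7) = 4
σ(5) = 5 → σ⁻¹(5) = 5
σ(6) = 6 → σ⁻¹(6) = 6
σ(7) = 1 → σ⁻¹(1) = 7

σ⁻¹ = [7 2 3 1 5 6 4]


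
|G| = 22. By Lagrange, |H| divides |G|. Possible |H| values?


Lagrange's theorem: |H| divides |G|
|G| = 22
Divisors of 22: 1, 2, 11, 22

Possible subgroup orders: {1, 2, 11, 22}


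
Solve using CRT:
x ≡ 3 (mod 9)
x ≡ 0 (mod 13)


m₁ = 9, m₂ = 13, gcd = 1, so CRT applies. M = m₁·m₂ = 117
Let M₁ = M/m₁ = 13, M₂ = M/m₂ = 9
Find y₁ ≡ M₁⁻¹ (mod m₁): 13⁻¹ ≡ 7 (mod 9)
Find y₂ ≡ M₂⁻¹ (mod m₂): 9⁻¹ ≡ 3 (mod 13)
x = a₁·M₁·y₁ + a₂·M₂·y₂ = 3·13·7 + 0·9·3 = 273
Reduce mod 117: x ≡ 39
Check: 39 mod 9 = 3 ✓, 39 mod 13 = 0 ✓

x ≡ 39 (mod 117)


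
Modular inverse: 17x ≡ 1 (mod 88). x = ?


Use the extended Euclidean algorithm to write 1 = 17·s + 88·t; then s mod 88 is the inverse.
Euclidean algorithm:
  17 = 0·88 + 17
  88 = 5·17 + 3
  17 = 5·3 + 2
  3 = 1·2 + 1
  2 = 2·1 + 0
gcd(17,88) = 1
Back-substitution gives: 17·(-31) + 88·(6) = 1
So 17⁻¹ ≡ -31 ≡ 57 (mod 88)
Check: 17 × 57 = 969 ≡ 1 (mod 88) ✓

17⁻¹ ≡ 57 (mod 88)


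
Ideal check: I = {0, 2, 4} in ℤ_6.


Check ideal conditions for I = {0, 2, 4} in ℤ_6:
(1) I is an additive subgroup? Yes
(2) For r ∈ ℤ_6 and a ∈ I: r·a ∈ I? Yes

Yes, I is an ideal of ℤ_6


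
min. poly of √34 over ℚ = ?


√34 satisfies x² - 34 = 0, irreducible over ℚ since 34 is squarefree

Minimal polynomial: x² - 34


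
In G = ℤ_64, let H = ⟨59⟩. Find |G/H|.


|⟨59⟩| = n / gcd(59, 64) = 64 / 1 = 64
H is normal (ℤ_64 is abelian).
|G/H| = |G| / |H| = 64 / 64 = 1

|G/H| = 1


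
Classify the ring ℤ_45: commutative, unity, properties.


ℤ_45 is a commutative ring with unity 1; 45 = 3×15 is composite, so 3·15 ≡ 0 gives zero divisors (not an integral domain)
Commutative: Yes
Integral domain: No
Has unity: Yes

ℤ_45: Commutative=Yes, Unity=Yes


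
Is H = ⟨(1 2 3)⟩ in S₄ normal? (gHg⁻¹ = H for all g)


H = ⟨(1 2 3)⟩ in S₄
(1 4)(1 2 3)(1 4)⁻¹ = (4 2 3) ∉ ⟨(1 2 3)⟩

No, not a normal subgroup


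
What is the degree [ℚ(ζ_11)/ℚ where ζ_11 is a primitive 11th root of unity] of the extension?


[ℚ(ζ_n):ℚ] = deg Φ_n(x) = φ(n). Here φ(11) = 10

[ℚ(ζ_11)/ℚ where ζ_11 is a primitive 11th root of unity] = 10


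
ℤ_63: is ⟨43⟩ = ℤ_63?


g generates ℤ_n iff gcd(g, n) = 1
gcd(43, 63) = 1
Since gcd = 1, 43 is a generator.

Yes, 43 generates ℤ_63


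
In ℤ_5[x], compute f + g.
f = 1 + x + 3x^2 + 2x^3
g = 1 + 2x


Add coefficients mod 5:
x^0: 1 + 1 = 2 (mod 5)
x^1: 1 + 2 = 3 (mod 5)
x^2: 3 + 0 = 3 (mod 5)
x^3: 2 + 0 = 2 (mod 5)
Result: 2 + 3x + 3x^2 + 2x^3

f + g = 2 + 3x + 3x^2 + 2x^3


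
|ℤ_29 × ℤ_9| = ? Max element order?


|ℤ_29 × ℤ_9| = 29 × 9 = 261
Max element order = lcm(29,9) = 261
Cyclic? Yes (gcd=1)

|ℤ_29×ℤ_9| = 261, max element order = 261


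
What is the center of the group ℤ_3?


Z(G) = {g ∈ G | gx = xg for all x ∈ G}
ℤ_3 is abelian, so Z(G) = G

Z(ℤ_3) = ℤ_3


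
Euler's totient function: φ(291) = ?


Factor n: 291 = 3 × 97
φ(n) = n · ∏(1 - 1/p) over distinct primes p | n
φ(291) = 291 · (1 - 1/3) · (1 - 1/97) = 192

φ(291) = 192


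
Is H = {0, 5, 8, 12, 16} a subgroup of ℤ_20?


Subgroup test for H = {0, 5, 8, 12, 16} in (ℤ_20, +):
(1) 0 ∈ H? Yes
(2) Closure: for all a,b ∈ H, (a+b) mod 20 ∈ H? No  [counterexample: 5 + 5 = 10 ∉ H]
(3) Inverses: for all a ∈ H, -a mod 20 ∈ H? No

No, H is not a subgroup of ℤ_20


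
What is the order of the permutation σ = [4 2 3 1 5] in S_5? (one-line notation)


Cycle decomposition: (1 4)
Cycle lengths: 2
Order = lcm(2) = 2

ord(σ) = 2


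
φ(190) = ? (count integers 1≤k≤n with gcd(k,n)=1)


Factor n: 190 = 2 × 5 × 19
φ(n) = n · ∏(1 - 1/p) over distinct primes p | n
φ(190) = 190 · (1 - 1/2) · (1 - 1/5) · (1 - 1/19) = 72

φ(190) = 72


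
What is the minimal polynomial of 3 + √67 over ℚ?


Let α = 3 + √67. Then α - 3 = √67, so (α - 3)² = 67, giving α² - 6α - 58 = 0. Degree 2 and α ∉ ℚ, so this is the minimal polynomial.

Minimal polynomial: x² - 6x - 58


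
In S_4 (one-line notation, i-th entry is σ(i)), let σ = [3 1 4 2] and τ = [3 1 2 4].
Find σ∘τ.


σ∘τ: apply τ first, then σ
1 →τ 3 →σ 4
2 →τ 1 →σ 3
3 →τ 2 →σ 1
4 →τ 4 →σ 2

σ∘τ = [4 3 1 2]


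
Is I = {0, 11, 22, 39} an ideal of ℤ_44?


Check ideal conditions for I = {0, 11, 22, 39} in ℤ_44:
(1) I is an additive subgroup? No
(2) For r ∈ ℤ_44 and a ∈ I: r·a ∈ I? No  [counterexample: r=2, a=39, r·a mod 44 = 34 ∉ I]

No, I is not an ideal of ℤ_44


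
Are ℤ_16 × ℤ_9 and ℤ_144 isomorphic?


Comparing ℤ_16 × ℤ_9 and ℤ_144:
gcd(16,9) = 1, so ℤ_16 × ℤ_9 ≅ ℤ_144 (CRT)

Yes, ℤ_16 × ℤ_9 ≅ ℤ_144


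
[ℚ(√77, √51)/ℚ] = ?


[ℚ(√77,√51):ℚ] = [ℚ(√77,√51):ℚ(√77)]·[ℚ(√77):ℚ] = 2·2 = 4

[ℚ(√77, √51)/ℚ] = 4


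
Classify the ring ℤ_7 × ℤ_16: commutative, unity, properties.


Direct product ring; commutative with unity (1,1); but (1,0)·(0,1) = (0,0) gives zero divisors, so not an integral domain
Commutative: Yes
Integral domain: No
Has unity: Yes

ℤ_7 × ℤ_16: Commutative=Yes, Unity=Yes


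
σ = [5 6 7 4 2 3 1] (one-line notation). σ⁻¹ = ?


To find σ⁻¹, swap domain and range:
σ(1) = 5 → σ⁻¹(5) = 1
σ(2) = 6 → σ⁻¹(6) = 2
σ(3) = 7 → σ⁻¹(7) = 3
σ(4) = 4 → σ⁻¹(4) = 4
σ(5) = 2 → σ⁻¹(2) = 5
σ(6) = 3 → σ⁻¹(3) = 6
σ(7) = 1 → σ⁻¹(1) = 7

σ⁻¹ = [7 5 6 4 1 2 3]


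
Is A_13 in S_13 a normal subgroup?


H = A_13 in S_13
A_13 has index 2 in S_13, and every subgroup of index 2 is normal

Yes, normal subgroup


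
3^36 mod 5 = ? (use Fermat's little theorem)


Fermat's little theorem: if p is prime and gcd(a,p)=1, then a^(p-1) ≡ 1 (mod p)
p = 5 is prime, gcd(3,5) = 1
Reduce exponent: 36 mod 4 = 0
So 3^36 ≡ 3^0 (mod 5)
3^0 = 1

3^36 ≡ 1 (mod 5)


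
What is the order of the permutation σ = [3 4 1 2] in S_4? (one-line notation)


Cycle decomposition: (1 3) (2 4)
Cycle lengths: 2, 2
Order = lcm(2, 2) = 2

ord(σ) = 2


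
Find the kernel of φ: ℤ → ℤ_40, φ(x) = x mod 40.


Kernel = preimage of identity
ker(φ) = {x ∈ ℤ : x ≡ 0 (mod 40)} = 40ℤ = {0, ±40, ±80, ...}

ker(φ) = 40ℤ


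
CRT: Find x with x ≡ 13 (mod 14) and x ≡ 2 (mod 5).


m₁ = 14, m₂ = 5, gcd = 1, so CRT applies. M = m₁·m₂ = 70
Let M₁ = M/m₁ = 5, M₂ = M/m₂ = 14
Find y₁ ≡ M₁⁻¹ (mod m₁): 5⁻¹ ≡ 3 (mod 14)
Find y₂ ≡ M₂⁻¹ (mod m₂): 14⁻¹ ≡ 4 (mod 5)
x = a₁·M₁·y₁ + a₂·M₂·y₂ = 13·5·3 + 2·14·4 = 307
Reduce mod 70: x ≡ 27
Check: 27 mod 14 = 13 ✓, 27 mod 5 = 2 ✓

x ≡ 27 (mod 70)


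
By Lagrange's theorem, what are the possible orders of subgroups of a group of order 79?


Lagrange's theorem: |H| divides |G|
|G| = 79
Divisors of 79: 1, 79

Possible subgroup orders: {1, 79}


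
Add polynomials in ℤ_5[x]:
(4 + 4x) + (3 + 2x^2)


Add coefficients mod 5:
x^0: 4 + 3 = 2 (mod 5)
x^1: 4 + 0 = 4 (mod 5)
x^2: 0 + 2 = 2 (mod 5)
Result: 2 + 4x + 2x^2

f + g = 2 + 4x + 2x^2


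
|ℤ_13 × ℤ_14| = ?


|A × B| = |A| · |B|
|ℤ_13 × ℤ_14| = 13 × 14 = 182

|ℤ_13 × ℤ_14| = 182


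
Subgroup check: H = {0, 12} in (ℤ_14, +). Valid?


Subgroup test for H = {0, 12} in (ℤ_14, +):
(1) 0 ∈ H? Yes
(2) Closure: for all a,b ∈ H, (a+b) mod 14 ∈ H? No  [counterexample: 12 + 12 = 10 ∉ H]
(3) Inverses: for all a ∈ H, -a mod 14 ∈ H? No

No, H is not a subgroup of ℤ_14


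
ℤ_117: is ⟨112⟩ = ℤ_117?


g generates ℤ_n iff gcd(g, n) = 1
gcd(112, 117) = 1
Since gcd = 1, 112 is a generator.

Yes, 112 generates ℤ_117


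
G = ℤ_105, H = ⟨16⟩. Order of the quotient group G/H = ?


|⟨16⟩| = n / gcd(16, 105) = 105 / 1 = 105
H is normal (ℤ_105 is abelian).
|G/H| = |G| / |H| = 105 / 105 = 1

|G/H| = 1


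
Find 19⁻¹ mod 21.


Use the extended Euclidean algorithm to write 1 = 19·s + 21·t; then s mod 21 is the inverse.
Euclidean algorithm:
  19 = 0·21 + 19
  21 = 1·19 + 2
  19 = 9·2 + 1
  2 = 2·1 + 0
gcd(19,21) = 1
Back-substitution gives: 19·(10) + 21·(-9) = 1
So 19⁻¹ ≡ 10 ≡ 10 (mod 21)
Check: 19 × 10 = 190 ≡ 1 (mod 21) ✓

19⁻¹ ≡ 10 (mod 21)


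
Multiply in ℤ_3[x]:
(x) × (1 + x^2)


Expand and collect like terms; reduce coefficients mod 3:
x^0: 0·1 = 0 ≡ 0 (mod 3)
x^1: 0·0 + 1·1 = 1 ≡ 1 (mod 3)
x^2: 0·1 + 1·0 = 0 ≡ 0 (mod 3)
x^3: 1·1 = 1 ≡ 1 (mod 3)
Result: x + x^3

f · g = x + x^3


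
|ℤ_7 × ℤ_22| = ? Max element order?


|ℤ_7 × ℤ_22| = 7 × 22 = 154
Max element order = lcm(7,22) = 154
Cyclic? Yes (gcd=1)

|ℤ_7×ℤ_22| = 154, max element order = 154


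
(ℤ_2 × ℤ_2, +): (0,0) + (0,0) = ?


Operation: componentwise addition mod (2, 2)
(0,0) + (0,0) = ((a₁+b₁) mod 2, (a₂+b₂) mod 2) with a = (0,0), b = (0,0)

(0,0) + (0,0) = (0,0)


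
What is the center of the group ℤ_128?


Z(G) = {g ∈ G | gx = xg for all x ∈ G}
ℤ_128 is abelian, so Z(G) = G

Z(ℤ_128) = ℤ_128


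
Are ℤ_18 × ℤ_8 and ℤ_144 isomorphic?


Comparing ℤ_18 × ℤ_8 and ℤ_144:
gcd(18,8) = 2 ≠ 1. Max element order in ℤ_18×ℤ_8 is lcm(18,8) = 72 < 144, so it has no element of order 144

No, ℤ_18 × ℤ_8 ≇ ℤ_144


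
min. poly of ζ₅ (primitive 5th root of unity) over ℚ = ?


ζ₅ is a root of Φ₅(x) = x⁴ + x³ + x² + x + 1, irreducible over ℚ

Minimal polynomial: x⁴ + x³ + x² + x + 1


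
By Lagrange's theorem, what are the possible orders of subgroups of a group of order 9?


Lagrange's theorem: |H| divides |G|
|G| = 9
Divisors of 9: 1, 3, 9

Possible subgroup orders: {1, 3, 9}


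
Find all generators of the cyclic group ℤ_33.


g generates ℤ_n iff gcd(g,n) = 1
Prime factors of 33: 3, 11
Generators are g ∈ {1,...,32} not divisible by any of these primes.
Generators: {1, 2, 4, 5, 7, 8, 10, 13, 14, 16, 17, 19, 20, 23, 25, 26, 28, 29, 31, 32}
Number of generators = φ(33) = 20

Generators of ℤ_33 = {1, 2, 4, 5, 7, 8, 10, 13, 14, 16, 17, 19, 20, 23, 25, 26, 28, 29, 31, 32}


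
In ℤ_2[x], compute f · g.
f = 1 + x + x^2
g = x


Expand and collect like terms; reduce coefficients mod 2:
x^0: 1·0 = 0 ≡ 0 (mod 2)
x^1: 1·1 + 1·0 = 1 ≡ 1 (mod 2)
x^2: 1·1 + 1·0 = 1 ≡ 1 (mod 2)
x^3: 1·1 = 1 ≡ 1 (mod 2)
Result: x + x^2 + x^3

f · g = x + x^2 + x^3


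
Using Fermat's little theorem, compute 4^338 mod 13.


Fermat's little theorem: if p is prime and gcd(a,p)=1, then a^(p-1) ≡ 1 (mod p)
p = 13 is prime, gcd(4,13) = 1
Reduce exponent: 338 mod 12 = 2
So 4^338 ≡ 4^2 (mod 13)
4^2 mod 13 = 3

4^338 ≡ 3 (mod 13)


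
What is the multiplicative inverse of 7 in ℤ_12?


Use the extended Euclidean algorithm to write 1 = 7·s + 12·t; then s mod 12 is the inverse.
Euclidean algorithm:
  7 = 0·12 + 7
  12 = 1·7 + 5
  7 = 1·5 + 2
  5 = 2·2 + 1
  2 = 2·1 + 0
gcd(7,12) = 1
Back-substitution gives: 7·(-5) + 12·(3) = 1
So 7⁻¹ ≡ -5 ≡ 7 (mod 12)
Check: 7 × 7 = 49 ≡ 1 (mod 12) ✓

7⁻¹ ≡ 7 (mod 12)


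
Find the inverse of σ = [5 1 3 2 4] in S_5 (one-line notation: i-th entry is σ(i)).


To find σ⁻¹, swap domain and range:
σ(1) = 5 → σ⁻¹(5) = 1
σ(2) = 1 → σ⁻¹(1) = 2
σ(3) = 3 → σ⁻¹(3) = 3
σ(4) = 2 → σ⁻¹(2) = 4
σ(5) = 4 → σ⁻¹(4) = 5

σ⁻¹ = [2 4 3 5 1]


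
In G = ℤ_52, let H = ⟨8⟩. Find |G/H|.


|⟨8⟩| = n / gcd(8, 52) = 52 / 4 = 13
H is normal (ℤ_52 is abelian).
|G/H| = |G| / |H| = 52 / 13 = 4

|G/H| = 4


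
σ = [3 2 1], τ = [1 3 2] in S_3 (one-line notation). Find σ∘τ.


σ∘τ: apply τ first, then σ
1 →τ 1 →σ 3
2 →τ 3 →σ 1
3 →τ 2 →σ 2

σ∘τ = [3 1 2]


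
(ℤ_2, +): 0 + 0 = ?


Operation: addition mod 2
0 + 0 = (a + b) mod 2 with a = 0, b = 0

0 + 0 = 0


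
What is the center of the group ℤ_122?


Z(G) = {g ∈ G | gx = xg for all x ∈ G}
ℤ_122 is abelian, so Z(G) = G

Z(ℤ_122) = ℤ_122


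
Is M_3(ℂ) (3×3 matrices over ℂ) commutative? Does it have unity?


Matrix multiplication is non-commutative for n ≥ 2; the identity matrix I is the unity; singular matrices give zero divisors, so not an integral domain
Commutative: No
Integral domain: No
Has unity: Yes

M_3(ℂ) (3×3 matrices over ℂ): Commutative=No, Unity=Yes


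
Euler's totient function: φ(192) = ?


Factor n: 192 = 2^6 × 3
φ(n) = n · ∏(1 - 1/p) over distinct primes p | n
φ(192) = 192 · (1 - 1/2) · (1 - 1/3) = 64

φ(192) = 64


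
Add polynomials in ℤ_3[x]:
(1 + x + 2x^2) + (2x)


Add coefficients mod 3:
x^0: 1 + 0 = 1 (mod 3)
x^1: 1 + 2 = 0 (mod 3)
x^2: 2 + 0 = 2 (mod 3)
Result: 1 + 2x^2

f + g = 1 + 2x^2


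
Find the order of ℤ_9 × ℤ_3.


|A × B| = |A| · |B|
|ℤ_9 × ℤ_3| = 9 × 3 = 27

|ℤ_9 × ℤ_3| = 27


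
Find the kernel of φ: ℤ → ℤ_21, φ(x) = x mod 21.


Kernel = preimage of identity
ker(φ) = {x ∈ ℤ : x ≡ 0 (mod 21)} = 21ℤ = {0, ±21, ±42, ...}

ker(φ) = 21ℤ


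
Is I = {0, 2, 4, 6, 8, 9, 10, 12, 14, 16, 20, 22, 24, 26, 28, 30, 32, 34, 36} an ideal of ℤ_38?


Check ideal conditions for I = {0, 2, 4, 6, 8, 9, 10, 12, 14, 16, 20, 22, 24, 26, 28, 30, 32, 34, 36} in ℤ_38:
(1) I is an additive subgroup? No
(2) For r ∈ ℤ_38 and a ∈ I: r·a ∈ I? No  [counterexample: r=2, a=9, r·a mod 38 = 18 ∉ I]

No, I is not an ideal of ℤ_38


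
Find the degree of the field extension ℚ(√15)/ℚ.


√15 has minimal polynomial x² - 15 (irreducible over ℚ since 15 is squarefree)

[ℚ(√15)/ℚ] = 2


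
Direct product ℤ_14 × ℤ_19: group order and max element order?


|ℤ_14 × ℤ_19| = 14 × 19 = 266
Max element order = lcm(14,19) = 266
Cyclic? Yes (gcd=1)

|ℤ_14×ℤ_19| = 266, max element order = 266


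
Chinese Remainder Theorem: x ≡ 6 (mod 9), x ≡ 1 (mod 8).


m₁ = 9, m₂ = 8, gcd = 1, so CRT applies. M = m₁·m₂ = 72
Let M₁ = M/m₁ = 8, M₂ = M/m₂ = 9
Find y₁ ≡ M₁⁻¹ (mod m₁): 8⁻¹ ≡ 8 (mod 9)
Find y₂ ≡ M₂⁻¹ (mod m₂): 9⁻¹ ≡ 1 (mod 8)
x = a₁·M₁·y₁ + a₂·M₂·y₂ = 6·8·8 + 1·9·1 = 393
Reduce mod 72: x ≡ 33
Check: 33 mod 9 = 6 ✓, 33 mod 8 = 1 ✓

x ≡ 33 (mod 72)


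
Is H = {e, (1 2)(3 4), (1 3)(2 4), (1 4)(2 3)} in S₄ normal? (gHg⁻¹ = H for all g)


H = {e, (1 2)(3 4), (1 3)(2 4), (1 4)(2 3)} in S₄
This is the Klein four-group V₄; it is normal in S₄ (it is a union of conjugacy classes)

Yes, normal subgroup


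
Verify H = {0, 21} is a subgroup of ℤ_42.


Subgroup test for H = {0, 21} in (ℤ_42, +):
(1) 0 ∈ H? Yes
(2) Closure: for all a,b ∈ H, (a+b) mod 42 ∈ H? Yes
(3) Inverses: for all a ∈ H, -a mod 42 ∈ H? Yes

Yes, H is a subgroup of ℤ_42


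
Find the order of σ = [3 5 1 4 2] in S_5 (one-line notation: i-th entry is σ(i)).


Cycle decomposition: (1 3) (2 5)
Cycle lengths: 2, 2
Order = lcm(2, 2) = 2

ord(σ) = 2


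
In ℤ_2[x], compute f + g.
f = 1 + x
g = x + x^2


Add coefficients mod 2:
x^0: 1 + 0 = 1 (mod 2)
x^1: 1 + 1 = 0 (mod 2)
x^2: 0 + 1 = 1 (mod 2)
Result: 1 + x^2

f + g = 1 + x^2


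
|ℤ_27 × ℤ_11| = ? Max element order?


|ℤ_27 × ℤ_11| = 27 × 11 = 297
Max element order = lcm(27,11) = 297
Cyclic? Yes (gcd=1)

|ℤ_27×ℤ_11| = 297, max element order = 297


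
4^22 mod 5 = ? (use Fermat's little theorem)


Fermat's little theorem: if p is prime and gcd(a,p)=1, then a^(p-1) ≡ 1 (mod p)
p = 5 is prime, gcd(4,5) = 1
Reduce exponent: 22 mod 4 = 2
So 4^22 ≡ 4^2 (mod 5)
4^2 mod 5 = 1

4^22 ≡ 1 (mod 5)


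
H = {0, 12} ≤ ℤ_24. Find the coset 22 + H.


22 + H = {22 + h (mod 24) : h ∈ H}
22+0=22, 22+12=10
22 + H = {10, 22} = 10 + H

22 + H = {10, 22}


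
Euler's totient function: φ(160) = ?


Factor n: 160 = 2^5 × 5
φ(n) = n · ∏(1 - 1/p) over distinct primes p | n
φ(160) = 160 · (1 - 1/2) · (1 - 1/5) = 64

φ(160) = 64


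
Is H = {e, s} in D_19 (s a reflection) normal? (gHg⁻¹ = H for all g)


H = {e, s} in D_19 (s a reflection)
r·s·r⁻¹ = sr⁻² ≠ s for n ≥ 3, so {e, s} is not closed under conjugation

No, not a normal subgroup


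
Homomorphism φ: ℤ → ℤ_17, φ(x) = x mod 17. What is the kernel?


Kernel = preimage of identity
ker(φ) = {x ∈ ℤ : x ≡ 0 (mod 17)} = 17ℤ = {0, ±17, ±34, ...}

ker(φ) = 17ℤ


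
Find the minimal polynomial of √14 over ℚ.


√14 satisfies x² - 14 = 0, irreducible over ℚ since 14 is squarefree

Minimal polynomial: x² - 14


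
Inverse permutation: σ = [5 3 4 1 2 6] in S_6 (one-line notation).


To find σ⁻¹, swap domain and range:
σ(1) = 5 → σ⁻¹(5) = 1
σ(2) = 3 → σ⁻¹(3) = 2
σ(3) = 4 → σ⁻¹(4) = 3
σ(4) = 1 → σ⁻¹(1) = 4
σ(5) = 2 → σ⁻¹(2) = 5
σ(6) = 6 → σ⁻¹(6) = 6

σ⁻¹ = [4 5 2 3 1 6]


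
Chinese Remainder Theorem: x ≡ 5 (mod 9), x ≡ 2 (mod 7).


m₁ = 9, m₂ = 7, gcd = 1, so CRT applies. M = m₁·m₂ = 63
Let M₁ = M/m₁ = 7, M₂ = M/m₂ = 9
Find y₁ ≡ M₁⁻¹ (mod m₁): 7⁻¹ ≡ 4 (mod 9)
Find y₂ ≡ M₂⁻¹ (mod m₂): 9⁻¹ ≡ 4 (mod 7)
x = a₁·M₁·y₁ + a₂·M₂·y₂ = 5·7·4 + 2·9·4 = 212
Reduce mod 63: x ≡ 23
Check: 23 mod 9 = 5 ✓, 23 mod 7 = 2 ✓

x ≡ 23 (mod 63)


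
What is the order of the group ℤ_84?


ℤ_n has n elements.

|ℤ_84| = 84


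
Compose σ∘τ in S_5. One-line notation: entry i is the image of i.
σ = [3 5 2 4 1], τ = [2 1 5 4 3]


σ∘τ: apply τ first, then σ
1 →τ 2 →σ 5
2 →τ 1 →σ 3
3 →τ 5 →σ 1
4 →τ 4 →σ 4
5 →τ 3 →σ 2

σ∘τ = [5 3 1 4 2]


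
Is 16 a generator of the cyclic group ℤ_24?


g generates ℤ_n iff gcd(g, n) = 1
gcd(16, 24) = 8
Since gcd = 8 ≠ 1, ⟨16⟩ has order 3 < 24, so 16 is not a generator.

No, 16 does not generate ℤ_24


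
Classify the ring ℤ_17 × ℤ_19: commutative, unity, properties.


Direct product ring; commutative with unity (1,1); but (1,0)·(0,1) = (0,0) gives zero divisors, so not an integral domain
Commutative: Yes
Integral domain: No
Has unity: Yes

ℤ_17 × ℤ_19: Commutative=Yes, Unity=Yes


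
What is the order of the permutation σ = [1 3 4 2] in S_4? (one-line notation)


Cycle decomposition: (2 3 4)
Cycle lengths: 3
Order = lcm(3) = 3

ord(σ) = 3


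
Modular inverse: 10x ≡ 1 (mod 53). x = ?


Use the extended Euclidean algorithm to write 1 = 10·s + 53·t; then s mod 53 is the inverse.
Euclidean algorithm:
  10 = 0·53 + 10
  53 = 5·10 + 3
  10 = 3·3 + 1
  3 = 3·1 + 0
gcd(10,53) = 1
Back-substitution gives: 10·(16) + 53·(-3) = 1
So 10⁻¹ ≡ 16 ≡ 16 (mod 53)
Check: 10 × 16 = 160 ≡ 1 (mod 53) ✓

10⁻¹ ≡ 16 (mod 53)


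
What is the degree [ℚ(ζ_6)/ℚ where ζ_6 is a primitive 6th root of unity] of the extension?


[ℚ(ζ_n):ℚ] = deg Φ_n(x) = φ(n). Here φ(6) = 2

[ℚ(ζ_6)/ℚ where ζ_6 is a primitive 6th root of unity] = 2


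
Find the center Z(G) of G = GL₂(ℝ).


Z(G) = {g ∈ G | gx = xg for all x ∈ G}
Only scalar multiples of the identity commute with all invertible matrices

Z(GL₂(ℝ)) = {aI : a ∈ ℝ, a ≠ 0}


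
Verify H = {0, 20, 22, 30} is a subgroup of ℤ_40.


Subgroup test for H = {0, 20, 22, 30} in (ℤ_40, +):
(1) 0 ∈ H? Yes
(2) Closure: for all a,b ∈ H, (a+b) mod 40 ∈ H? No  [counterexample: 20 + 22 = 2 ∉ H]
(3) Inverses: for all a ∈ H, -a mod 40 ∈ H? No

No, H is not a subgroup of ℤ_40


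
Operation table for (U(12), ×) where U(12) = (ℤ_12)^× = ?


Elements: {1, 5, 7, 11}
Operation: multiplication mod 12
Entry (a, b) = (a × b) mod 12

Cayley table:
   |  1 |  5 |  7 | 11
 1 |  1 |  5 |  7 | 11
 5 |  5 |  1 | 11 |  7
 7 |  7 | 11 |  1 |  5
11 | 11 |  7 |  5 |  1


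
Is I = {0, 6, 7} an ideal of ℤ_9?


Check ideal conditions for I = {0, 6, 7} in ℤ_9:
(1) I is an additive subgroup? No
(2) For r ∈ ℤ_9 and a ∈ I: r·a ∈ I? No  [counterexample: r=2, a=6, r·a mod 9 = 3 ∉ I]

No, I is not an ideal of ℤ_9


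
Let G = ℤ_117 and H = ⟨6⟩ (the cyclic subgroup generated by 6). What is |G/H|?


|⟨6⟩| = n / gcd(6, 117) = 117 / 3 = 39
H is normal (ℤ_117 is abelian).
|G/H| = |G| / |H| = 117 / 39 = 3

|G/H| = 3
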